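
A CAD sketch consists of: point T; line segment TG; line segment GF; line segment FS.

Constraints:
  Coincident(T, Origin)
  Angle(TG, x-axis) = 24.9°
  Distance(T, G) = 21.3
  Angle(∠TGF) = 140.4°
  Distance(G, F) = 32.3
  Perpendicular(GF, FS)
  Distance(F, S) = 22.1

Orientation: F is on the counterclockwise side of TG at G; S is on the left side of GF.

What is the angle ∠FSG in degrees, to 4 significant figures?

55.62°

T is at the origin; TG runs at 24.9° with length 21.3, so G = 21.3·(cos 24.9°, sin 24.9°) = (19.32, 8.968). ∠TGF = 140.4°, so GF runs at 24.9° + (180° − 140.4°) = 64.50° from the x-axis; with |GF| = 32.3, F = G + 32.3·(cos 64.50°, sin 64.50°) = (33.23, 38.12). GF ⟂ FS; with |FS| = 22.1 on the left of GF, S = F + 22.1·(-0.9026, 0.4305) = (13.28, 47.64). Then cos ∠FSG = SF·SG / (|SF||SG|), giving 55.62°.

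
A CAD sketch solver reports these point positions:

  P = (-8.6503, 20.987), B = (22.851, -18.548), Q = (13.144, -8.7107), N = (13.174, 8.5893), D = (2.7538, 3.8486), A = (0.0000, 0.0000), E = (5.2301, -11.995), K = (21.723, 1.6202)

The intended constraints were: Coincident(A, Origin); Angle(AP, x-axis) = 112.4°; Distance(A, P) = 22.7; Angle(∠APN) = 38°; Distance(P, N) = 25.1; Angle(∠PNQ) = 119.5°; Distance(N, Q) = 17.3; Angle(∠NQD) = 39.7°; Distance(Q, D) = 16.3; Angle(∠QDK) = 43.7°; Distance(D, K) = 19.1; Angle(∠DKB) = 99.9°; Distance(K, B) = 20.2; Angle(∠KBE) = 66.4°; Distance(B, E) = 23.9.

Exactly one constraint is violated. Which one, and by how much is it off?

Distance(B, E) = 23.9 — off by 5.10.

A = (0.00, 0.00) ✓; AP at 112.4° ✓; |AP| = 22.70 ✓; ∠APN = 38.00° ✓; |PN| = 25.10 ✓; ∠PNQ = 119.5° ✓; |NQ| = 17.30 ✓; ∠NQD = 39.70° ✓; |QD| = 16.30 ✓; ∠QDK = 43.70° ✓; |DK| = 19.10 ✓; ∠DKB = 99.90° ✓; |KB| = 20.20 ✓; ∠KBE = 66.40° ✓; |BE| = 18.80 ✗.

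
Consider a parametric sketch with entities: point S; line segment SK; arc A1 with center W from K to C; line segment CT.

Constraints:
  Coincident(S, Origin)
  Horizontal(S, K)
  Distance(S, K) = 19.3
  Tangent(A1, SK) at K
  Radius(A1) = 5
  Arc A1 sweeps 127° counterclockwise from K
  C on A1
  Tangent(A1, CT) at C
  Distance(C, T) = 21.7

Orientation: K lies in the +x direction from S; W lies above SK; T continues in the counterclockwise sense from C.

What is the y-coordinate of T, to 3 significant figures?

25.3

S is at the origin; S and K share the same y with |SK| = 19.3 and K on the +x side, so K = (19.3, 0.00). Since A1 is tangent to SK there, WK ⟂ SK, so W = K + (0, 5) = (19.3, 5.00). On A1, K sits at bearing -90° from W; a 127° counterclockwise sweep puts C at bearing 37°, so C = W + 5.0·(cos 37°, sin 37°) = (23.3, 8.01). A1 meets CT tangentially, so WC is at right angles to CT, so CT runs along (−sin 37°, cos 37°); with |CT| = 21.7, T = (10.2, 25.3). So T.y = 25.3.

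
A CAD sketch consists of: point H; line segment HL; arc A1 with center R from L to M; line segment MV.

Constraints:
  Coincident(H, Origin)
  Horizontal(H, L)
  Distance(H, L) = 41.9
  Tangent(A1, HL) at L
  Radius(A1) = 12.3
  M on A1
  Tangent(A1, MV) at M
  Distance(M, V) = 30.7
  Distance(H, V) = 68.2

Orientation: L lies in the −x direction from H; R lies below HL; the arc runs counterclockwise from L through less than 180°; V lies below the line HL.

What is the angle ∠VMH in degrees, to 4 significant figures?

100.2°

H is at the origin; H and L share the same y with |HL| = 41.9 and L on the −x side, so L = (-41.90, 0.000). Tangency of A1 to HL means the radius RL is perpendicular to HL, so R = L + (0, -12.3) = (-41.90, -12.30). Since RM ⟂ MV (tangency), |RV| = √(12.3² + 30.7²) = 33.07 regardless of where M sits on A1. So V lies on both circle(H, 68.2) and circle(R, 33.07); the below-HL intersection is V = (-52.39, -43.66). M is the foot of the tangent from V: M = (-54.18, -13.02).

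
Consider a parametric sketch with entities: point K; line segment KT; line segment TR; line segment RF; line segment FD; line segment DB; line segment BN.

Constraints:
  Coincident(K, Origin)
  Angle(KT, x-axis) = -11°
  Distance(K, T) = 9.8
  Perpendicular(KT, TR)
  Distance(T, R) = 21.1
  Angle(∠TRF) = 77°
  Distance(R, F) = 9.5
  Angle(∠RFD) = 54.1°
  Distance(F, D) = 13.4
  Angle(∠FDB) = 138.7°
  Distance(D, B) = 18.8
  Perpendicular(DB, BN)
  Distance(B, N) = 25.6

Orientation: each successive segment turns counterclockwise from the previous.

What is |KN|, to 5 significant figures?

46.310

K is at the origin; KT runs at -11.0° with length 9.8, so T = (9.6199, -1.8699). The perpendicularity gives TR at right angles to KT, so TR runs at 79.000°; with |TR| = 21.1, R = (13.646, 18.842). ∠TRF = 77.0° gives RF at -178.00° from the x-axis; with |RF| = 9.5, F = (4.1518, 18.511). ∠RFD = 54.1° gives FD at -52.100° from the x-axis; with |FD| = 13.4, D = (12.383, 7.9371). ∠FDB = 138.7° gives DB at -10.800° from the x-axis; with |DB| = 18.8, B = (30.850, 4.4144). DB is perpendicular to BN, so BN runs at 79.200°; with |BN| = 25.6, N = (35.647, 29.561). Then |KN| = |N − K| = 46.310.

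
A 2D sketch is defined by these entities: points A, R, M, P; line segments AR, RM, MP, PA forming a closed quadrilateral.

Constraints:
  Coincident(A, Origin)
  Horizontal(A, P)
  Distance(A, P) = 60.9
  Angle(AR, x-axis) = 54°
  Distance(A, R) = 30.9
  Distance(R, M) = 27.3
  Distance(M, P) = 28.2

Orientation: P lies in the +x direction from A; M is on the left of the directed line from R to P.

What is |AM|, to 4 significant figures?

51.18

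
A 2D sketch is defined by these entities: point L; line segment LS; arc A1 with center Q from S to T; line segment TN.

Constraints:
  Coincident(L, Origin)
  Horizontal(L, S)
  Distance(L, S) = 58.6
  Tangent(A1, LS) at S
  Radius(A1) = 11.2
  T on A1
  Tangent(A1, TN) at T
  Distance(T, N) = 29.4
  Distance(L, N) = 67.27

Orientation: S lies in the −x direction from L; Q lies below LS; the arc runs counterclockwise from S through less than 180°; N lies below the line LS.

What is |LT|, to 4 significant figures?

70.22

L is at the origin; L and S share the same y with |LS| = 58.6 and S on the −x side, so S = (-58.60, 0.000). Since A1 is tangent to LS there, QS ⟂ LS, so Q = S + (0, -11.2) = (-58.60, -11.20). Since QT ⟂ TN (tangency), |QN| = √(11.2² + 29.4²) = 31.46 regardless of where T sits on A1. So N lies on both circle(L, 67.27) and circle(Q, 31.46); the below-LS intersection is N = (-52.50, -42.06). T is the foot of the tangent from N: T = (-68.09, -17.14).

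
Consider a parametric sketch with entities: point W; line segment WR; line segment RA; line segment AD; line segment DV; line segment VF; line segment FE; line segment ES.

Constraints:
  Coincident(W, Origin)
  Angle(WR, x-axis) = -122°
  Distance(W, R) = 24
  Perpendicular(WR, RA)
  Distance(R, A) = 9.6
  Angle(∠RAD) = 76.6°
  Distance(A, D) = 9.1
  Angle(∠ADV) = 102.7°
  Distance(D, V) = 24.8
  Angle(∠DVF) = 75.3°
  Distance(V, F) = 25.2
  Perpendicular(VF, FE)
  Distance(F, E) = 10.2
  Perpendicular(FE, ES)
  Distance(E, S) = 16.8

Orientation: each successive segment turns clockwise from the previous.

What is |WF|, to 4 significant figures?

41.14

∠ADV = 102.7° gives DV at -32.70° from the x-axis; with |DV| = 24.8, V = (6.490, -22.27). ∠DVF = 75.3° gives VF at -137.4° from the x-axis; with |VF| = 25.2, F = (-12.06, -39.33). Then |WF| = |F − W| = 41.14.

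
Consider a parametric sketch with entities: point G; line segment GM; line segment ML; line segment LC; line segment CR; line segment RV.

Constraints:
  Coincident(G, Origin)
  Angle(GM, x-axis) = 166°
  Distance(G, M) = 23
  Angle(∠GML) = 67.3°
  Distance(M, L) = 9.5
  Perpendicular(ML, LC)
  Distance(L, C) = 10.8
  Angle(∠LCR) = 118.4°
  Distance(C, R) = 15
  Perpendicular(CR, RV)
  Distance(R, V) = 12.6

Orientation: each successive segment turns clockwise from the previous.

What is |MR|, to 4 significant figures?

18.31

ML ⟂ LC, so LC runs at -36.70°; with |LC| = 10.8, C = (-7.980, 6.727). ∠LCR = 118.4° gives CR at -98.30° from the x-axis; with |CR| = 15.0, R = (-10.15, -8.116). Then |MR| = |R − M| = 18.31.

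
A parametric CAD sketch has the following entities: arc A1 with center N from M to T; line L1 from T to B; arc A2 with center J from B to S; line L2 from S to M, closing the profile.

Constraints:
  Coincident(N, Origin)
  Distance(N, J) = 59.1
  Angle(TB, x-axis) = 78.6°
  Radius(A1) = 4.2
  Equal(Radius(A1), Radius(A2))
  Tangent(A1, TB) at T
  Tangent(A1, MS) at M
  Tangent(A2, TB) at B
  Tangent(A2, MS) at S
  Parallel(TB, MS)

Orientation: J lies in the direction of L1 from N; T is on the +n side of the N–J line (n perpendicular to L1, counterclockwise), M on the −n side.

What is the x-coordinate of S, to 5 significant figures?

15.799

Tangency of A1 to both parallel lines with radius 4.2 puts T and M at N ± 4.2·n: T = (-4.1171, 0.83016), M = (4.1171, -0.83016). Equal radii place B and S the same way about J: B = J + 4.2·n = (7.5644, 58.764), S = J − 4.2·n = (15.799, 57.104). So S.x = 15.799.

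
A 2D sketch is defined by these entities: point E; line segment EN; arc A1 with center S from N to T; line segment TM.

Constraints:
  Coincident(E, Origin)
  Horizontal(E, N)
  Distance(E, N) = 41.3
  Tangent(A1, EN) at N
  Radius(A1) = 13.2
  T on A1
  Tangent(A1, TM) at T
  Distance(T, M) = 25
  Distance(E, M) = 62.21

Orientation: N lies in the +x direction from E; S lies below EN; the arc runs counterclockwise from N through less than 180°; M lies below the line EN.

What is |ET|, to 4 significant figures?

37.80

Checks: ∠(SN, NE) = 90.00° ✓; |ST| = 13.20 ✓; ∠(ST, TM) = 90.00° ✓; |TM| = 25.00 ✓; |EM| = 62.21 ✓.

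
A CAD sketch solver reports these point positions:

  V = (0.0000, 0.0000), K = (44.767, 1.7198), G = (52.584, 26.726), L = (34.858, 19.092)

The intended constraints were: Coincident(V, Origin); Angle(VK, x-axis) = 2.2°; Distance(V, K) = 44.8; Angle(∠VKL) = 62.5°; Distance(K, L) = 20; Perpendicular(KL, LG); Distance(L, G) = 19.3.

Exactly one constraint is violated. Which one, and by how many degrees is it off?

Perpendicular(KL, LG) — off by 6.40°.

V = (0.00, 0.00) ✓; VK at 2.200° ✓; |VK| = 44.80 ✓; ∠VKL = 62.50° ✓; |KL| = 20.00 ✓; ∠(KL, LG) = 96.40° ✗; |LG| = 19.30 ✓.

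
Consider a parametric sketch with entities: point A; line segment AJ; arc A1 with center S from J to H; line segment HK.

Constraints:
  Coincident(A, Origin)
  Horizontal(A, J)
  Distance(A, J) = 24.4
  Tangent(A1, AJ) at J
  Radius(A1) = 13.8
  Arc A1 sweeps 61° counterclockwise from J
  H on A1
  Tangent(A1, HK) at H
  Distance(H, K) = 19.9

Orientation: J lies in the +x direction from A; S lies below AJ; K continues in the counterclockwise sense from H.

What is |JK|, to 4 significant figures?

32.75

A is at the origin; A and J share the same y with |AJ| = 24.4 and J on the +x side, so J = (24.40, 0.000). Tangency of A1 to AJ means the radius SJ is perpendicular to AJ, so S = J + (0, -13.8) = (24.40, -13.80). On A1, J sits at bearing 90° from S; a 61° counterclockwise sweep puts H at bearing 151°, so H = S + 13.8·(cos 151°, sin 151°) = (12.33, -7.110). The tangent condition forces SH to be normal to HK, so HK runs along (−sin 151°, cos 151°); with |HK| = 19.9, K = (2.683, -24.51). Then |JK| = |K − J| = 32.75.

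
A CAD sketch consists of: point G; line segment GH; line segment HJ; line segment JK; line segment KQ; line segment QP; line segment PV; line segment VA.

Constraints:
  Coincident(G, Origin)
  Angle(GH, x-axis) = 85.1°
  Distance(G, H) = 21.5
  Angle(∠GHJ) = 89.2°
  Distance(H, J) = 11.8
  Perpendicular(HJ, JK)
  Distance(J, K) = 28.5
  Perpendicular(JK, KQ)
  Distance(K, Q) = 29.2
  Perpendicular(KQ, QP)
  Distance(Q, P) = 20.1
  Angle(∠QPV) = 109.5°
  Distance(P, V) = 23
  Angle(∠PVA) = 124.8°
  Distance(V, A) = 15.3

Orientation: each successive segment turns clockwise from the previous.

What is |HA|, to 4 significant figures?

19.29

G is at the origin; GH runs at 85.1° with length 21.5, so H = (1.836, 21.42). ∠GHJ = 89.2° gives HJ at -5.700° from the x-axis; with |HJ| = 11.8, J = (13.58, 20.25). The perpendicularity gives JK at right angles to HJ, so JK runs at -95.70°; with |JK| = 28.5, K = (10.75, -8.110). The perpendicularity gives KQ at right angles to JK, so KQ runs at 174.3°; with |KQ| = 29.2, Q = (-18.31, -5.209). The perpendicularity gives QP at right angles to KQ, so QP runs at 84.30°; with |QP| = 20.1, P = (-16.31, 14.79). ∠QPV = 109.5° gives PV at 13.80° from the x-axis; with |PV| = 23.0, V = (6.024, 20.28). ∠PVA = 124.8° gives VA at -41.40° from the x-axis; with |VA| = 15.3, A = (17.50, 10.16). Then |HA| = |A − H| = 19.29.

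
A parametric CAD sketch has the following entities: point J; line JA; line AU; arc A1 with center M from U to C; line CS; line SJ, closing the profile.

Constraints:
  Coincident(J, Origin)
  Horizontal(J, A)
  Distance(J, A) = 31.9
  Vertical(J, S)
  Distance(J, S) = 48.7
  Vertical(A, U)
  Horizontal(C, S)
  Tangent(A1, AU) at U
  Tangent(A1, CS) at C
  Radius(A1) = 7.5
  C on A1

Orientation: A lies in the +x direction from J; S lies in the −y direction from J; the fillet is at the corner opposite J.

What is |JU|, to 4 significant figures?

52.11

J is at the origin; J and A share the same y with |JA| = 31.9 and A on the +x side, so A = (31.90, 0.000). JS is vertical with |JS| = 48.7 and S on the −y side, so S = (0.000, -48.70). The virtual corner opposite J is at (31.90, -48.70). Since A1 is tangent to AU there, MU ⟂ AU and tangency of A1 to CS means the radius MC is perpendicular to CS, with radius 7.5, so the center M sits 7.5 in from both sides at M = (24.40, -41.20). That places the tangent points at U = (31.90, -41.20) on AU and C = (24.40, -48.70) on CS. Then |JU| = |U − J| = 52.11.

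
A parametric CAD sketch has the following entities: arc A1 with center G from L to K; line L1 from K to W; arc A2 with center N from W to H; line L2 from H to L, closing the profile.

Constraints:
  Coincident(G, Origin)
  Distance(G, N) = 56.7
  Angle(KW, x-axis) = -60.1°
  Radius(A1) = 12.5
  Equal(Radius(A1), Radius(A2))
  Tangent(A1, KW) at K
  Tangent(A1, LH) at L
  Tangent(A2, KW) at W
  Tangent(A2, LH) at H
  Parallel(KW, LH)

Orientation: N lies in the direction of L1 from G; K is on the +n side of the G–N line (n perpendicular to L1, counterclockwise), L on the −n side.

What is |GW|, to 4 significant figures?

58.06

The slot axis is L1's direction at -60.1°, so u = (cos -60.1°, sin -60.1°) = (0.4985, -0.8669) and n = (−sin -60.1°, cos -60.1°) = (0.8669, 0.4985). G is at the origin and N lies 56.7 along u from G, so N = 56.7·u = (28.26, -49.15). Tangency of A1 to both parallel lines with radius 12.5 puts K and L at G ± 12.5·n: K = (10.84, 6.231), L = (-10.84, -6.231). Equal radii place W and H the same way about N: W = N + 12.5·n = (39.10, -42.92), H = N − 12.5·n = (17.43, -55.38). Then |GW| = |W − G| = 58.06.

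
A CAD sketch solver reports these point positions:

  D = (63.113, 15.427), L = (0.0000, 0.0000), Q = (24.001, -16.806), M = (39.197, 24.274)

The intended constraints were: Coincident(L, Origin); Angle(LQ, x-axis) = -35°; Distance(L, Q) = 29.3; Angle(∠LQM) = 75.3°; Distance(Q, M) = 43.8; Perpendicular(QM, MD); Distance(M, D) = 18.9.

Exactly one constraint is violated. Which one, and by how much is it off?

Distance(M, D) = 18.9 — off by 6.60.

L = (0.00, 0.00) ✓; LQ at -35.00° ✓; |LQ| = 29.30 ✓; ∠LQM = 75.30° ✓; |QM| = 43.80 ✓; ∠(QM, MD) = 90.00° ✓; |MD| = 25.50 ✗.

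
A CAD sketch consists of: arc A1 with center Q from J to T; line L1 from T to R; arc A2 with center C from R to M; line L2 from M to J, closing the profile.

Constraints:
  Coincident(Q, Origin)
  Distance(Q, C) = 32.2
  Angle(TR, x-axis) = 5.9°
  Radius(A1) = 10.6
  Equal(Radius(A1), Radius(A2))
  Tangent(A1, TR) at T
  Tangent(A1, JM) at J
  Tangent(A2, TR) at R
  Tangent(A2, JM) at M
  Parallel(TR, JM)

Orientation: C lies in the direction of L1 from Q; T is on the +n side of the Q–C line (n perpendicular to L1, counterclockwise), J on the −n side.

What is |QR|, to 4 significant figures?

33.90

Tangency of A1 to both parallel lines with radius 10.6 puts T and J at Q ± 10.6·n: T = (-1.090, 10.54), J = (1.090, -10.54). Equal radii place R and M the same way about C: R = C + 10.6·n = (30.94, 13.85), M = C − 10.6·n = (33.12, -7.234). Then |QR| = |R − Q| = 33.90.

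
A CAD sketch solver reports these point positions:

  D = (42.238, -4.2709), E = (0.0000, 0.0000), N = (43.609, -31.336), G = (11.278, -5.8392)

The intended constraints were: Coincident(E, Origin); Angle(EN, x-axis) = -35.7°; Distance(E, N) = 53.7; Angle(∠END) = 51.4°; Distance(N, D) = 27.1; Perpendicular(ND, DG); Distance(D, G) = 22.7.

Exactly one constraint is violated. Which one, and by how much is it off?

Distance(D, G) = 22.7 — off by 8.30.

E = (0.00, 0.00) ✓; EN at -35.70° ✓; |EN| = 53.70 ✓; ∠END = 51.40° ✓; |ND| = 27.10 ✓; ∠(ND, DG) = 90.00° ✓; |DG| = 31.00 ✗.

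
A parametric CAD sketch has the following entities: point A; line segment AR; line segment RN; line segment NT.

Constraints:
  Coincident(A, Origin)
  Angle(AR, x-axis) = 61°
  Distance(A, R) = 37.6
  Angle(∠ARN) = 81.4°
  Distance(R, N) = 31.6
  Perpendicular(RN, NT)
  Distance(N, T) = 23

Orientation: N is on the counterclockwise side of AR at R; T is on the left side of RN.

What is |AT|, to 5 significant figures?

29.594

∠ARN = 81.4°, so RN runs at 61.0° + (180° − 81.4°) = 159.60° from the x-axis; with |RN| = 31.6, N = R + 31.6·(cos 159.60°, sin 159.60°) = (-11.389, 43.901). The perpendicularity gives NT at right angles to RN; with |NT| = 23.0 on the left of RN, T = N + 23.0·(-0.34857, -0.93728) = (-19.406, 22.343). Then |AT| = |T − A| = 29.594.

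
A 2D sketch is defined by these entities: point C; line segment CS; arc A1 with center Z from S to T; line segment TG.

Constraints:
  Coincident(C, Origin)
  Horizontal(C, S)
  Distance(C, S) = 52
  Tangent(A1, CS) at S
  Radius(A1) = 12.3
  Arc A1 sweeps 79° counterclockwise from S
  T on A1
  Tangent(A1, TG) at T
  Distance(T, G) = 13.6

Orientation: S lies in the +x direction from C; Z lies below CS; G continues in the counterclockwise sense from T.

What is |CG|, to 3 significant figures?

44.0

C is at the origin; CS is horizontal with |CS| = 52.0 and S on the +x side, so S = (52.0, 0.00). Since A1 is tangent to CS there, ZS ⟂ CS, so Z = S + (0, -12.3) = (52.0, -12.3). On A1, S sits at bearing 90° from Z; a 79° counterclockwise sweep puts T at bearing 169°, so T = Z + 12.3·(cos 169°, sin 169°) = (39.9, -9.95). A1 meets TG tangentially, so ZT is at right angles to TG, so TG runs along (−sin 169°, cos 169°); with |TG| = 13.6, G = (37.3, -23.3). Then |CG| = |G − C| = 44.0.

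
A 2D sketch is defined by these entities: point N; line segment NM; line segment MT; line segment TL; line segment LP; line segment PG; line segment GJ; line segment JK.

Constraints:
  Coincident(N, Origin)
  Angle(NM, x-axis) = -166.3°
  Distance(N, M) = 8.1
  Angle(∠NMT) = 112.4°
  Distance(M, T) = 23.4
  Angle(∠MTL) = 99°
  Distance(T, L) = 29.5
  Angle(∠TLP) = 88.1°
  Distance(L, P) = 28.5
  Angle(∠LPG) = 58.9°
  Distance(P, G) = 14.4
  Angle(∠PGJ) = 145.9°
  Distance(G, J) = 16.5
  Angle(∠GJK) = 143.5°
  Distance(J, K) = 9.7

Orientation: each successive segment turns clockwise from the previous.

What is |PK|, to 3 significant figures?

36.3

N is at the origin; NM runs at -166.3° with length 8.1, so M = (-7.87, -1.92). ∠NMT = 112.4° gives MT at 126° from the x-axis; with |MT| = 23.4, T = (-21.7, 17.0). ∠MTL = 99.0° gives TL at 45.1° from the x-axis; with |TL| = 29.5, L = (-0.834, 37.9). ∠TLP = 88.1° gives LP at -46.8° from the x-axis; with |LP| = 28.5, P = (18.7, 17.1). ∠LPG = 58.9° gives PG at -168° from the x-axis; with |PG| = 14.4, G = (4.60, 14.1). ∠PGJ = 145.9° gives GJ at 158° from the x-axis; with |GJ| = 16.5, J = (-10.7, 20.3). ∠GJK = 143.5° gives JK at 122° from the x-axis; with |JK| = 9.7, K = (-15.8, 28.5). Then |PK| = |K − P| = 36.3.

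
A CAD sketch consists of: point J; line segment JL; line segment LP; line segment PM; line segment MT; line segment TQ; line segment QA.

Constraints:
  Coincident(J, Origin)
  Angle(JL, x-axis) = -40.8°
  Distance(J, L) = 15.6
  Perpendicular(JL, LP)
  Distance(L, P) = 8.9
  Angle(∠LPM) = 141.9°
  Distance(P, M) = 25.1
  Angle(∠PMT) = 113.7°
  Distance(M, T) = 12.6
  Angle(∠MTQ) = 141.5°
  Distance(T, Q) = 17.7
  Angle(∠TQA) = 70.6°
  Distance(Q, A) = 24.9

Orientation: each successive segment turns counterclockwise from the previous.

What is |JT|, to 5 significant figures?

28.238

J is at the origin; JL runs at -40.8° with length 15.6, so L = (11.809, -10.193). The perpendicularity gives LP at right angles to JL, so LP runs at 49.200°; with |LP| = 8.9, P = (17.625, -3.4561). ∠LPM = 141.9° gives PM at 87.300° from the x-axis; with |PM| = 25.1, M = (18.807, 21.616). ∠PMT = 113.7° gives MT at 153.60° from the x-axis; with |MT| = 12.6, T = (7.5210, 27.218). Then |JT| = |T − J| = 28.238.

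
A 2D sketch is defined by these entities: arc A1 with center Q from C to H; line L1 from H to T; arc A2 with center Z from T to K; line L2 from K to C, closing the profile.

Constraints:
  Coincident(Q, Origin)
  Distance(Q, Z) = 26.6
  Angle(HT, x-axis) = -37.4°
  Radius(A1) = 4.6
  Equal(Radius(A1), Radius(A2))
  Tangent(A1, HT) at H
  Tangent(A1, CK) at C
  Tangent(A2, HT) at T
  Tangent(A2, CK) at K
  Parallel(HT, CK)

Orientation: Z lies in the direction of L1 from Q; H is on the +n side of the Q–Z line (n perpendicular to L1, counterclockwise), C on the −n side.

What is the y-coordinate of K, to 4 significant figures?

-19.81

Tangency of A1 to both parallel lines with radius 4.6 puts H and C at Q ± 4.6·n: H = (2.794, 3.654), C = (-2.794, -3.654). Equal radii place T and K the same way about Z: T = Z + 4.6·n = (23.93, -12.50), K = Z − 4.6·n = (18.34, -19.81). So K.y = -19.81.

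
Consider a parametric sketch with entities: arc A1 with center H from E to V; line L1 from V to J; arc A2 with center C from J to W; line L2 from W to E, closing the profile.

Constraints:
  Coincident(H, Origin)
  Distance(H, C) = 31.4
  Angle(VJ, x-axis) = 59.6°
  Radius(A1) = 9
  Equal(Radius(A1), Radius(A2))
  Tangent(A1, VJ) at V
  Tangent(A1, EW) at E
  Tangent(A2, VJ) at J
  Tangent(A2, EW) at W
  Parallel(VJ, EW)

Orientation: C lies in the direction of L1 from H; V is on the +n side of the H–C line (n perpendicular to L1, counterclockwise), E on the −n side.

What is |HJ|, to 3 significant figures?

32.7

The slot axis is L1's direction at 59.6°, so u = (cos 59.6°, sin 59.6°) = (0.506, 0.863) and n = (−sin 59.6°, cos 59.6°) = (-0.863, 0.506). H is at the origin and C lies 31.4 along u from H, so C = 31.4·u = (15.9, 27.1). Tangency of A1 to both parallel lines with radius 9.0 puts V and E at H ± 9.0·n: V = (-7.76, 4.55), E = (7.76, -4.55). Equal radii place J and W the same way about C: J = C + 9.0·n = (8.13, 31.6), W = C − 9.0·n = (23.7, 22.5). Then |HJ| = |J − H| = 32.7.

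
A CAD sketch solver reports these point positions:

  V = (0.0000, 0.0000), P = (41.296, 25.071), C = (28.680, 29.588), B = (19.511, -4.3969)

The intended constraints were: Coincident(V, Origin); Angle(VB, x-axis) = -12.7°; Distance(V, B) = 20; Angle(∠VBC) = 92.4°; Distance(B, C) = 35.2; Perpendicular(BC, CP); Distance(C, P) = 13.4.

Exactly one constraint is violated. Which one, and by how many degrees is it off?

Perpendicular(BC, CP) — off by 4.60°.

V = (0.00, 0.00) ✓; VB at -12.70° ✓; |VB| = 20.00 ✓; ∠VBC = 92.40° ✓; |BC| = 35.20 ✓; ∠(BC, CP) = 94.60° ✗; |CP| = 13.40 ✓.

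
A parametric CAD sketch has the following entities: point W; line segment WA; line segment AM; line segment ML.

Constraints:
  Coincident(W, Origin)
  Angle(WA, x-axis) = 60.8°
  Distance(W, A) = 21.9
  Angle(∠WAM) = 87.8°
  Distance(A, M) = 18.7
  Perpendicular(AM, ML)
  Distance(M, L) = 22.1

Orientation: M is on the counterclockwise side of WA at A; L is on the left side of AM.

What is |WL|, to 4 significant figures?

17.86

∠WAM = 87.8°, so AM runs at 60.8° + (180° − 87.8°) = 153.0° from the x-axis; with |AM| = 18.7, M = A + 18.7·(cos 153.0°, sin 153.0°) = (-5.978, 27.61). AM is perpendicular to ML; with |ML| = 22.1 on the left of AM, L = M + 22.1·(-0.4540, -0.8910) = (-16.01, 7.915). Then |WL| = |L − W| = 17.86.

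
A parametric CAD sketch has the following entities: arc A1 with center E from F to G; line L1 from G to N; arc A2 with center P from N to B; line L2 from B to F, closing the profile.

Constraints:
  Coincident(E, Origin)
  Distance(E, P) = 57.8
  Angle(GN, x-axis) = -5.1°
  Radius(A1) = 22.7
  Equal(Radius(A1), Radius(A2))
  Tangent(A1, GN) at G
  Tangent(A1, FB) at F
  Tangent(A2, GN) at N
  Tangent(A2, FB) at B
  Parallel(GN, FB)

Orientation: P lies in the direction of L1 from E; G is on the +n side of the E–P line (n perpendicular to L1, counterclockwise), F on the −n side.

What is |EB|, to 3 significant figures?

62.1

The slot axis is L1's direction at -5.1°, so u = (cos -5.1°, sin -5.1°) = (0.996, -0.0889) and n = (−sin -5.1°, cos -5.1°) = (0.0889, 0.996). E is at the origin and P lies 57.8 along u from E, so P = 57.8·u = (57.6, -5.14). Tangency of A1 to both parallel lines with radius 22.7 puts G and F at E ± 22.7·n: G = (2.02, 22.6), F = (-2.02, -22.6). Equal radii place N and B the same way about P: N = P + 22.7·n = (59.6, 17.5), B = P − 22.7·n = (55.6, -27.7). Then |EB| = |B − E| = 62.1.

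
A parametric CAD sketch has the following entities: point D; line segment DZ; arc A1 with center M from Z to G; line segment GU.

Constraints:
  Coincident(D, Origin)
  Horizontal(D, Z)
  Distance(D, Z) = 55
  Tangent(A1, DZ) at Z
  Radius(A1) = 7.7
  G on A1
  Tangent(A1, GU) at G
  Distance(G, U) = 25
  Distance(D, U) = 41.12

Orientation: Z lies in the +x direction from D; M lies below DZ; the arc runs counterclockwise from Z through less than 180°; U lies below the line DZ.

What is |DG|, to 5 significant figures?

48.910

Checks: |MG| = 7.700 ✓; ∠(MG, GU) = 90.00° ✓; |GU| = 25.00 ✓; |DU| = 41.12 ✓.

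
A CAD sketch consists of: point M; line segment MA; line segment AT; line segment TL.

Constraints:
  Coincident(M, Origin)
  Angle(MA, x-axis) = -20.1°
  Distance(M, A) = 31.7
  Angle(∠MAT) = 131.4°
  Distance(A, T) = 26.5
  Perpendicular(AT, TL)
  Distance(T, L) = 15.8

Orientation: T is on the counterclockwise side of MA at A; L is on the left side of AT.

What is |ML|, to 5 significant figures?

48.130

M is at the origin; MA runs at -20.1° with length 31.7, so A = 31.7·(cos -20.1°, sin -20.1°) = (29.769, -10.894). ∠MAT = 131.4°, so AT runs at -20.1° + (180° − 131.4°) = 28.500° from the x-axis; with |AT| = 26.5, T = A + 26.5·(cos 28.500°, sin 28.500°) = (53.058, 1.7507). The perpendicularity gives TL at right angles to AT; with |TL| = 15.8 on the left of AT, L = T + 15.8·(-0.47716, 0.87882) = (45.519, 15.636). Then |ML| = |L − M| = 48.130.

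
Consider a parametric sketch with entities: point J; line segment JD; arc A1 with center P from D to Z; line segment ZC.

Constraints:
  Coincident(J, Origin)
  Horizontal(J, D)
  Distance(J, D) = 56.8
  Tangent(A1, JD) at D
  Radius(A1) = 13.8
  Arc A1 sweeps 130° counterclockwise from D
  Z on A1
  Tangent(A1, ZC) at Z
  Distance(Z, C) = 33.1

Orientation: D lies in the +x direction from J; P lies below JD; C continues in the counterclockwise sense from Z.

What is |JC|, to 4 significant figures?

82.85

J is at the origin; J and D share the same y with |JD| = 56.8 and D on the +x side, so D = (56.80, 0.000). A1 meets JD tangentially, so PD is at right angles to JD, so P = D + (0, -13.8) = (56.80, -13.80). On A1, D sits at bearing 90° from P; a 130° counterclockwise sweep puts Z at bearing 220°, so Z = P + 13.8·(cos 220°, sin 220°) = (46.23, -22.67). Since A1 is tangent to ZC there, PZ ⟂ ZC, so ZC runs along (−sin 220°, cos 220°); with |ZC| = 33.1, C = (67.50, -48.03). Then |JC| = |C − J| = 82.85.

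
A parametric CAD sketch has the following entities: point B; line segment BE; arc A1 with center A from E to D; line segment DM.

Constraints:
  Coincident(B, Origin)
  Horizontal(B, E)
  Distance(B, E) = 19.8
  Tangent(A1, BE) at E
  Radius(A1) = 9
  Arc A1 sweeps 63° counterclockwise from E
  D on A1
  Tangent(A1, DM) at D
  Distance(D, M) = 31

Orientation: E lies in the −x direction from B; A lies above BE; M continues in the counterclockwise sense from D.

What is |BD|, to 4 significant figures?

12.76

B is at the origin; B and E share the same y with |BE| = 19.8 and E on the −x side, so E = (-19.80, 0.000). Since A1 is tangent to BE there, AE ⟂ BE, so A = E + (0, 9) = (-19.80, 9.000). On A1, E sits at bearing -90° from A; a 63° counterclockwise sweep puts D at bearing -27°, so D = A + 9.0·(cos -27°, sin -27°) = (-11.78, 4.914). Then |BD| = |D − B| = 12.76.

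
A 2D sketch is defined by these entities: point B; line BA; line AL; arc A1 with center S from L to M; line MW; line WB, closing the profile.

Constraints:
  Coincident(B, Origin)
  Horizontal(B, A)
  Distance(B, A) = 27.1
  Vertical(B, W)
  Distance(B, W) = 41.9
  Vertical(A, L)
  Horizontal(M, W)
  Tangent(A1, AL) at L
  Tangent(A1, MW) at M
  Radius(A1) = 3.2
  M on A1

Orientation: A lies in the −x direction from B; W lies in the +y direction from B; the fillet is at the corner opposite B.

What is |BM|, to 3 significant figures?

48.2

B is at the origin; B and A share the same y with |BA| = 27.1 and A on the −x side, so A = (-27.1, 0.00). B and W share the same x with |BW| = 41.9 and W on the +y side, so W = (0.00, 41.9). The virtual corner opposite B is at (-27.1, 41.9). Since A1 is tangent to AL there, SL ⟂ AL and A1 meets MW tangentially, so SM is at right angles to MW, with radius 3.2, so the center S sits 3.2 in from both sides at S = (-23.9, 38.7). That places the tangent points at L = (-27.1, 38.7) on AL and M = (-23.9, 41.9) on MW. Then |BM| = |M − B| = 48.2.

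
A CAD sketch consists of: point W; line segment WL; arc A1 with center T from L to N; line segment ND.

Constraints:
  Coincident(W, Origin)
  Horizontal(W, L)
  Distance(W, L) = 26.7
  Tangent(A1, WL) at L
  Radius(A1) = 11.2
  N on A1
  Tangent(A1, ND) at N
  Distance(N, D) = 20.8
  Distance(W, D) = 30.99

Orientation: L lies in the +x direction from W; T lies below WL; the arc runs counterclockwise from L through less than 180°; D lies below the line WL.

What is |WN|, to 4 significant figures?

18.01

Checks: |WL| = 26.70 ✓; |TN| = 11.20 ✓; ∠(TN, ND) = 90.00° ✓; |ND| = 20.80 ✓; |WD| = 30.99 ✓.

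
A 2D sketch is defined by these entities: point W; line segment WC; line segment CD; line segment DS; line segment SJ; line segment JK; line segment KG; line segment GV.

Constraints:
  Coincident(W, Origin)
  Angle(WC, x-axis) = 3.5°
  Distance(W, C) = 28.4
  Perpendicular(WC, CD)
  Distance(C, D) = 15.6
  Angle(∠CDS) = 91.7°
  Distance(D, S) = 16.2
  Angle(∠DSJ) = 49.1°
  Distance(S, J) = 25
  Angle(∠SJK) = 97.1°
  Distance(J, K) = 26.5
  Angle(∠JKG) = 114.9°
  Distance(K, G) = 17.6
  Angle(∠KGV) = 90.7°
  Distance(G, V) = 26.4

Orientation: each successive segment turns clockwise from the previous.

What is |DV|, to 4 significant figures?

11.58

∠JKG = 114.9° gives KG at -93.70° from the x-axis; with |KG| = 17.6, G = (49.89, -25.25). ∠KGV = 90.7° gives GV at 177.0° from the x-axis; with |GV| = 26.4, V = (23.52, -23.87). Then |DV| = |V − D| = 11.58.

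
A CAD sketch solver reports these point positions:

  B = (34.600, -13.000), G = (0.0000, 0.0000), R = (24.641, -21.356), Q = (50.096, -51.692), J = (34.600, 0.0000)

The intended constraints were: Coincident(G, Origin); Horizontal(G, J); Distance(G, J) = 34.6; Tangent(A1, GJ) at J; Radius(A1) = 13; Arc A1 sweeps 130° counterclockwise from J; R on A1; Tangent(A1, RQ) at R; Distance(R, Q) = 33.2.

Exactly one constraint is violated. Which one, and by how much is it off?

Distance(R, Q) = 33.2 — off by 6.40.

G = (0.00, 0.00) ✓; G.y = 0.00, J.y = 0.00 ✓; |GJ| = 34.60 ✓; ∠(BJ, JG) = 90.00° ✓; |BJ| = 13.00 ✓; bearing(B→R) − bearing(B→J) = 130.0° ✓; |BR| = 13.00 ✓; ∠(BR, RQ) = 90.00° ✓; |RQ| = 39.60 ✗.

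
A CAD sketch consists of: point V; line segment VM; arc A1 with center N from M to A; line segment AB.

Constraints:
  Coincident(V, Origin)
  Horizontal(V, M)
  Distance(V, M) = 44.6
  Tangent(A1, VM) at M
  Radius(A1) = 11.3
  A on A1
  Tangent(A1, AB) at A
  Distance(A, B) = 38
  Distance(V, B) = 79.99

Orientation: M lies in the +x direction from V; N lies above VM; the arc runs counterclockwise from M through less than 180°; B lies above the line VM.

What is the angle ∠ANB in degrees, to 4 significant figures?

73.44°

Checks: ∠(NM, MV) = 90.00° ✓; |NM| = 11.30 ✓; |NA| = 11.30 ✓; ∠(NA, AB) = 90.00° ✓; |AB| = 38.00 ✓; |VB| = 79.99 ✓.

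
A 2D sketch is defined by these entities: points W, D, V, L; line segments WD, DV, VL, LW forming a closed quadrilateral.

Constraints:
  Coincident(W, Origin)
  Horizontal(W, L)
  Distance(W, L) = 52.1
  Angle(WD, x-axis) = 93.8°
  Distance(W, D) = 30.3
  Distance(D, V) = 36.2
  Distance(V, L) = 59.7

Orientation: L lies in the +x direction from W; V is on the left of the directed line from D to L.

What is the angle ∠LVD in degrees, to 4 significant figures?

76.18°

W is at the origin; WL is horizontal with |WL| = 52.1 and L in +x, so L = (52.1, 0). WD runs at 93.8° with |WD| = 30.3, so D = (-2.008, 30.23). V is determined by |DV| = 36.2 and |VL| = 59.7 together: it lies at the intersection of circle(D, 36.2) and circle(L, 59.7). With |DL| = 61.98, the foot of the radical line on DL is 12.81 from D and the perpendicular offset is √(36.2² − 12.81²) = 33.86. Taking the left-of-DL solution: V = (25.69, 53.54).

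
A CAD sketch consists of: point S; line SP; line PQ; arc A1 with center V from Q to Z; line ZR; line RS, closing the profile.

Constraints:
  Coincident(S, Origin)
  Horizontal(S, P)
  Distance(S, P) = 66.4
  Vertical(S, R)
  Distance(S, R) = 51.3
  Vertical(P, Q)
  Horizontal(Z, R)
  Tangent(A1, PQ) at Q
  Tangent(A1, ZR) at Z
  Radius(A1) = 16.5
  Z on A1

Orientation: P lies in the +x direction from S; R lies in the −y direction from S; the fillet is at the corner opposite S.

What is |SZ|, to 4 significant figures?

71.57

S is at the origin; SP is horizontal with |SP| = 66.4 and P on the +x side, so P = (66.40, 0.000). SR is vertical with |SR| = 51.3 and R on the −y side, so R = (0.000, -51.30). The virtual corner opposite S is at (66.40, -51.30). Tangency of A1 to PQ means the radius VQ is perpendicular to PQ and tangency of A1 to ZR means the radius VZ is perpendicular to ZR, with radius 16.5, so the center V sits 16.5 in from both sides at V = (49.90, -34.80). That places the tangent points at Q = (66.40, -34.80) on PQ and Z = (49.90, -51.30) on ZR. Then |SZ| = |Z − S| = 71.57.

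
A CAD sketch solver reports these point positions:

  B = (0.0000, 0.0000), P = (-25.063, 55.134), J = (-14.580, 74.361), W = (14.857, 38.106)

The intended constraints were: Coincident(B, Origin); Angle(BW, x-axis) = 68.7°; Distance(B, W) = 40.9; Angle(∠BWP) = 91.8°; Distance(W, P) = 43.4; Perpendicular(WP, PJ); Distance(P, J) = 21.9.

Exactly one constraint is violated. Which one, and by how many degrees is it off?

Perpendicular(WP, PJ) — off by 5.50°.

B = (0.00, 0.00) ✓; BW at 68.70° ✓; |BW| = 40.90 ✓; ∠BWP = 91.80° ✓; |WP| = 43.40 ✓; ∠(WP, PJ) = 95.50° ✗; |PJ| = 21.90 ✓.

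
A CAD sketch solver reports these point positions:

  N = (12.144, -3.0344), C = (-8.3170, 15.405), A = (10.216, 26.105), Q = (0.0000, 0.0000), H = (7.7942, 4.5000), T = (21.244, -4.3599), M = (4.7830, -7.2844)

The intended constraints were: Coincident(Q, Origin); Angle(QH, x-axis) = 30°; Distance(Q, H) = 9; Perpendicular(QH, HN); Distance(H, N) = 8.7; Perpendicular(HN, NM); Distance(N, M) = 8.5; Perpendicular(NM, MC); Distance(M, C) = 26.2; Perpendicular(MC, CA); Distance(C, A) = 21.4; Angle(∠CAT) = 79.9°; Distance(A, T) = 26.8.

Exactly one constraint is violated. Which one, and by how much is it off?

Distance(A, T) = 26.8 — off by 5.60.

Q = (0.00, 0.00) ✓; QH at 30.00° ✓; |QH| = 9.000 ✓; ∠(QH, HN) = 90.00° ✓; |HN| = 8.700 ✓; ∠(HN, NM) = 90.00° ✓; |NM| = 8.500 ✓; ∠(NM, MC) = 90.00° ✓; |MC| = 26.20 ✓; ∠(MC, CA) = 90.00° ✓; |CA| = 21.40 ✓; ∠CAT = 79.90° ✓; |AT| = 32.40 ✗.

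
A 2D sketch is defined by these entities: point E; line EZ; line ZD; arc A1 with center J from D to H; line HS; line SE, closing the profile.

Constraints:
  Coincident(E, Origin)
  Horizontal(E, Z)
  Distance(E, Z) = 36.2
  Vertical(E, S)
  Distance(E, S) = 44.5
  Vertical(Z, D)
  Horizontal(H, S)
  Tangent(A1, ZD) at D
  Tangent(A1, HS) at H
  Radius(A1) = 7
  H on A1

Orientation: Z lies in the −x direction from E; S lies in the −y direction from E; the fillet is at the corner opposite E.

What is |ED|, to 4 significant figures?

52.12

The virtual corner opposite E is at (-36.20, -44.50). Tangency of A1 to ZD means the radius JD is perpendicular to ZD and A1 meets HS tangentially, so JH is at right angles to HS, with radius 7.0, so the center J sits 7.0 in from both sides at J = (-29.20, -37.50). That places the tangent points at D = (-36.20, -37.50) on ZD and H = (-29.20, -44.50) on HS. Then |ED| = |D − E| = 52.12.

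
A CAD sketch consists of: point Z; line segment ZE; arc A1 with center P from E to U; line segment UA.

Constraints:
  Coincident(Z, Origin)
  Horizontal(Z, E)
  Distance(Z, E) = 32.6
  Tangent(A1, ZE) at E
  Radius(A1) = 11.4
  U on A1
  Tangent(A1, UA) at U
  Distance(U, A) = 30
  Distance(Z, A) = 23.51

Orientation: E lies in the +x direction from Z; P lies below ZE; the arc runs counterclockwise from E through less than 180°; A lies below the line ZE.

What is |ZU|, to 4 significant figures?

25.06

Z is at the origin; ZE is horizontal with |ZE| = 32.6 and E on the +x side, so E = (32.60, 0.000). Tangency of A1 to ZE means the radius PE is perpendicular to ZE, so P = E + (0, -11.4) = (32.60, -11.40). Since PU ⟂ UA (tangency), |PA| = √(11.4² + 30.0²) = 32.09 regardless of where U sits on A1. So A lies on both circle(Z, 23.51) and circle(P, 32.09); the below-ZE intersection is A = (2.811, -23.34). U is the foot of the tangent from A: U = (24.88, -3.015).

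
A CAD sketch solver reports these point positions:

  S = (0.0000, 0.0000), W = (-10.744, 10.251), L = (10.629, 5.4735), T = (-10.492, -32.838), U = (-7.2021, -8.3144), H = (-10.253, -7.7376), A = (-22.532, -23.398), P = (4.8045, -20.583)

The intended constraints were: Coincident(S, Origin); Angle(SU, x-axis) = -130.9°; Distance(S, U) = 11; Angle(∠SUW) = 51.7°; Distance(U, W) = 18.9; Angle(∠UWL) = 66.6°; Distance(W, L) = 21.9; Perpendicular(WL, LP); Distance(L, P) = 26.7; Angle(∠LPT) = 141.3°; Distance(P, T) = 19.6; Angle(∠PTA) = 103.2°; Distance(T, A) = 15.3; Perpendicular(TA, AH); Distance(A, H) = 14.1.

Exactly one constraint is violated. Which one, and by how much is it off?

Distance(A, H) = 14.1 — off by 5.80.

S = (0.00, 0.00) ✓; SU at -130.9° ✓; |SU| = 11.00 ✓; ∠SUW = 51.70° ✓; |UW| = 18.90 ✓; ∠UWL = 66.60° ✓; |WL| = 21.90 ✓; ∠(WL, LP) = 90.00° ✓; |LP| = 26.70 ✓; ∠LPT = 141.3° ✓; |PT| = 19.60 ✓; ∠PTA = 103.2° ✓; |TA| = 15.30 ✓; ∠(TA, AH) = 90.00° ✓; |AH| = 19.90 ✗.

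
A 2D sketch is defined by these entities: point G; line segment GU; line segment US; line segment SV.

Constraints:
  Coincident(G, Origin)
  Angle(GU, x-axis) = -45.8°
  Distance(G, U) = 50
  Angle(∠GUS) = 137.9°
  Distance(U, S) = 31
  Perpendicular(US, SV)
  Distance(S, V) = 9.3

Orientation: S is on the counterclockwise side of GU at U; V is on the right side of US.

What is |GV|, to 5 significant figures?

80.443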